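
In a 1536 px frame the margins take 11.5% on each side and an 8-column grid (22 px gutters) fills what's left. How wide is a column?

128.59 px

Margins: 11.5% × 1536 = 176.64 px each, so content = 1536 − 353.28 = 1182.72 px.
Subtracting 7 gutters of 22 leaves 1028.72 for 8 columns, so c = 128.59 px.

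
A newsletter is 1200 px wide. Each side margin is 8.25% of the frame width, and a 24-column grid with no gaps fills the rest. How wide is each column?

41.75 px

1200 × (1 − 2·8.25%) = 1200 × 83.5% = 1002 px for the columns.
24c = 1002 → c = 41.75 px.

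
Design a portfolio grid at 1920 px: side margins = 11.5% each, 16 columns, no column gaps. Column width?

92.4 px

Margins: 11.5% × 1920 = 220.8 px each, so content = 1920 − 441.6 = 1478.4 px.
16c = 1478.4 → c = 92.4 px.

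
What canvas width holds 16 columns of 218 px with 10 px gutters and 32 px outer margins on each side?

Total width: 2·32 + 16·218 + 15·10 = 3702 px.

3702 px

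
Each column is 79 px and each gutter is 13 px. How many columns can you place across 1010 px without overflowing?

11 columns: 11·79 + 10·13 = 999 px ≤ 1010.
12 columns: 1091 px > 1010. So 11.

11 columns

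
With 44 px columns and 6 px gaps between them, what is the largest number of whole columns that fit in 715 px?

14 columns

14 columns: 14·44 + 13·6 = 694 px ≤ 715.
15 columns: 744 px > 715. So 14.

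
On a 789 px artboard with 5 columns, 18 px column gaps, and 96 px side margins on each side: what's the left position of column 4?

465 px

Subtract both margins: 789 − 2·96 = 597 px.
5c + 4·18 = 597 → 5c = 525 → c = 105 px.
Column 4 starts at margin + 3·(column + gutter) = 96 + 3·123 = 465 px.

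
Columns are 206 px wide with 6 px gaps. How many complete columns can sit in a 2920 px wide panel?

k columns need k·206 + (k−1)·6 = k·212 − 6.
k·212 − 6 ≤ 2920 → k ≤ 2926 / 212 ≈ 13.80, so k = 13.

13 columns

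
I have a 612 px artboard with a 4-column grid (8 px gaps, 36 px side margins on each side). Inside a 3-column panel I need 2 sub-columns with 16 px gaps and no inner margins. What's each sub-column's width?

193.5 px

Take off 72 px of margins, leaving 540 px.
Subtracting 3 gaps of 8 leaves 516 for 4 columns, so c = 129 px.
3 columns plus 2 gaps: 387 + 16 = 403 px.
2d + 1·16 = 403 → 2d = 387 → d = 193.5 px.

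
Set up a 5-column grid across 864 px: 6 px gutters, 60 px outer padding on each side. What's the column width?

144 px

Content width = 864 − 2·60 = 744 px.
Subtracting 4 gutters of 6 leaves 720 for 5 columns, so c = 144 px.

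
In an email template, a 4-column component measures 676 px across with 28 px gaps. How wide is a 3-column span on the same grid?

Subtracting 3 gaps of 28 leaves 592 for 4 columns, so c = 148 px.
Span of 3: 3·148 + 2·28 = 444 + 56 = 500 px.

500 px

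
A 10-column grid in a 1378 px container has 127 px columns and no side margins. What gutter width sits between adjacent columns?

Columns use 1270 px, leaving 108 px across 9 gutters = 12 px each.

12 px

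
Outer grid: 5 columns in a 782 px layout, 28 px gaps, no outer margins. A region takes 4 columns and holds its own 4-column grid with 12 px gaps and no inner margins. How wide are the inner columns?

146 px

5 columns + 4 gaps: 5c + 4·28 = 782.
5c = 782 − 112 = 670, so c = 134 px.
Span of 4: 4·134 + 3·28 = 536 + 84 = 620 px.
Subtracting 3 gaps of 12 leaves 584 for 4 columns, so d = 146 px.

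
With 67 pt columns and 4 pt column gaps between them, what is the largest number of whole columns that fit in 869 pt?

12 columns: 12·67 + 11·4 = 848 pt ≤ 869.
13 columns: 919 pt > 869. So 12.

12 columns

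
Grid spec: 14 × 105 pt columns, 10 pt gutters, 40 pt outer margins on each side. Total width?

1680 pt

Adding margins, columns and gutters: 80 + 1470 + 130 = 1680 pt.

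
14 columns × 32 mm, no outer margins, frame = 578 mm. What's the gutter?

10 mm

14·32 + 13g = 578 → 13g = 130 → g = 10 mm.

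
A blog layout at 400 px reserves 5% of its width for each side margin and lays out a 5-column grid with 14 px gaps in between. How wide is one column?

60.8 px

Each margin = 5% of 400 = 20 px; content = 400 − 2·20 = 360 px.
5c + 4·14 = 360 → 5c = 304 → c = 60.8 px.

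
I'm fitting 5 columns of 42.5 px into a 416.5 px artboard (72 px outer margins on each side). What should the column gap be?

Content width = 416.5 − 2·72 = 272.5 px.
5 columns take 5·42.5 = 212.5 px; remaining 60 splits into 4 column gaps.
g = 60 / 4 = 15 px.

15 px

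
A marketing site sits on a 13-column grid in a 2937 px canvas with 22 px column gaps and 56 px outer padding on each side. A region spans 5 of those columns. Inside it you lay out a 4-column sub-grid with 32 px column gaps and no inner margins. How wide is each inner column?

244.25 px

Inside the margins: 2937 − 112 = 2825 px.
13c + 12·22 = 2825 → 13c = 2561 → c = 197 px.
Span of 5: 5·197 + 4·22 = 985 + 88 = 1073 px.
4 columns + 3 column gaps: 4d + 3·32 = 1073.
4d = 1073 − 96 = 977, so d = 244.25 px.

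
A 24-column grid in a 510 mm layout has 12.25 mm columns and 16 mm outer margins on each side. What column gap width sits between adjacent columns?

Take off 32 mm of margins, leaving 478 mm.
Columns use 294 mm, leaving 184 mm across 23 column gaps = 8 mm each.

8 mm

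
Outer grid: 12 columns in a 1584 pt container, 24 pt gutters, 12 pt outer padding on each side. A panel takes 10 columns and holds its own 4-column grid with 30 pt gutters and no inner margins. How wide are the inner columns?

Subtract both margins: 1584 − 2·12 = 1560 pt.
12c + 11·24 = 1560 → 12c = 1296 → c = 108 pt.
Span of 10: 10·108 + 9·24 = 1080 + 216 = 1296 pt.
4 columns + 3 gutters: 4d + 3·30 = 1296.
4d = 1296 − 90 = 1206, so d = 301.5 pt.

301.5 pt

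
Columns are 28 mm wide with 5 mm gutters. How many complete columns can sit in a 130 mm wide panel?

k columns need k·28 + (k−1)·5 = k·33 − 5.
k·33 − 5 ≤ 130 → k ≤ 135 / 33 ≈ 4.09, so k = 4.

4 columns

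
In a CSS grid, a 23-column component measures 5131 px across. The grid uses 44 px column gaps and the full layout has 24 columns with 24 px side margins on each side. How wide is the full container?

Subtracting 22 column gaps of 44 leaves 4163 for 23 columns, so c = 181 px.
Container = 2·24 + 24·181 + 23·44 = 48 + 4344 + 1012 = 5404 px.

5404 px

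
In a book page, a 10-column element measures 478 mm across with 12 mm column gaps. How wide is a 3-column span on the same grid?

10c + 9·12 = 478 → 10c = 370 → c = 37 mm.
Span of 3: 3·37 + 2·12 = 111 + 24 = 135 mm.

135 mm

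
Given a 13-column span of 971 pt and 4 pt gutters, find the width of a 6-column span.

971 − 12·4 = 923; ÷13 gives c = 71 pt.
6-column span = 6·71 + 5·4 = 446 pt.

446 pt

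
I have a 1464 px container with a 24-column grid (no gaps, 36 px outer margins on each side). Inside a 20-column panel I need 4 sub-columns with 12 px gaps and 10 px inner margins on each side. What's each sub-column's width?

276 px

Outer content = 1464 − 2·36 = 1392 px.
24c = 1392 → c = 58 px.
20-column span = 20·58 = 1160 px.
Inner content = 1160 − 2·10 = 1140 px.
1140 − 3·12 = 1104; ÷4 gives d = 276 px.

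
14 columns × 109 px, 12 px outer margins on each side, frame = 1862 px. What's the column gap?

24 px

Subtract both margins: 1862 − 2·12 = 1838 px.
Columns use 1526 px, leaving 312 px across 13 column gaps = 24 px each.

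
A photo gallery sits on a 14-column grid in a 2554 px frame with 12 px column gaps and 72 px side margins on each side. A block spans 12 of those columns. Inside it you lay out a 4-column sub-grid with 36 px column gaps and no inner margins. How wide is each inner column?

Subtract both margins: 2554 − 2·72 = 2410 px.
Subtracting 13 column gaps of 12 leaves 2254 for 14 columns, so c = 161 px.
12-column span = 12·161 + 11·12 = 2064 px.
4 columns + 3 column gaps: 4d + 3·36 = 2064.
4d = 2064 − 108 = 1956, so d = 489 px.

489 px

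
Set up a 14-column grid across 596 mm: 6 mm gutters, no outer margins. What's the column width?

Subtracting 13 gutters of 6 leaves 518 for 14 columns, so c = 37 mm.

37 mm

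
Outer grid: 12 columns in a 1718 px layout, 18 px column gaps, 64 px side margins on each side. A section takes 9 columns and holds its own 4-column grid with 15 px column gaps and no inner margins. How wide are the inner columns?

285.75 px

Inside the margins: 1718 − 128 = 1590 px.
12c + 11·18 = 1590 → 12c = 1392 → c = 116 px.
9-column span = 9·116 + 8·18 = 1188 px.
4 columns + 3 column gaps: 4d + 3·15 = 1188.
4d = 1188 − 45 = 1143, so d = 285.75 px.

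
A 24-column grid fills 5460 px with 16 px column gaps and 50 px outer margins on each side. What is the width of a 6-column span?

1328 px

Content width = 5460 − 2·50 = 5360 px.
24 columns + 23 column gaps: 24c + 23·16 = 5360.
24c = 5360 − 368 = 4992, so c = 208 px.
6 columns plus 5 column gaps: 1248 + 80 = 1328 px.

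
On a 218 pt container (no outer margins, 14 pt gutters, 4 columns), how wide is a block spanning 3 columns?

Subtracting 3 gutters of 14 leaves 176 for 4 columns, so c = 44 pt.
3-column span = 3·44 + 2·14 = 160 pt.

160 pt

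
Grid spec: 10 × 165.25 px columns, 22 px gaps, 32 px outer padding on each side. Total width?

Canvas = 2·32 + 10·165.25 + 9·22 = 64 + 1652.5 + 198 = 1914.5 px.

1914.5 px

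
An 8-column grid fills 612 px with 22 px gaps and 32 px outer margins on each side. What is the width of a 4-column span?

263 px

Subtract both margins: 612 − 2·32 = 548 px.
548 − 7·22 = 394; ÷8 gives c = 49.25 px.
4-column span = 4·49.25 + 3·22 = 263 px.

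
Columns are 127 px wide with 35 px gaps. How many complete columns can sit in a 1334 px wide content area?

8 columns: 8·127 + 7·35 = 1261 px ≤ 1334.
9 columns: 1423 px > 1334. So 8.

8 columns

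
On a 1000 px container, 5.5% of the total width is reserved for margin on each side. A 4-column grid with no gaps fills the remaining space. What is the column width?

Each margin = 5.5% of 1000 = 55 px; content = 1000 − 2·55 = 890 px.
With no gaps, each column is 890/4 = 222.5 px.

222.5 px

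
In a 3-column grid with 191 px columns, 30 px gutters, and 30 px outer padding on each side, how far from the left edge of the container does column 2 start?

251 px

Before column 2: the margin + 1 column + 1 gutter.
Offset = 30 + 1·(191 + 30) = 30 + 221 = 251 px.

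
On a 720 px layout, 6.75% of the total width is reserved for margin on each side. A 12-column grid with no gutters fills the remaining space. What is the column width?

720 × (1 − 2·6.75%) = 720 × 86.5% = 622.8 px for the columns.
622.8 / 12 = 51.9 px per column.

51.9 px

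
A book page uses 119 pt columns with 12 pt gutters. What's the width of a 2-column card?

250 pt

Span of 2: 2·119 + 1·12 = 238 + 12 = 250 pt.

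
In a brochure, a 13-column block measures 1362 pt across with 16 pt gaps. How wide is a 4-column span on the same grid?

13c + 12·16 = 1362 → 13c = 1170 → c = 90 pt.
Span of 4: 4·90 + 3·16 = 360 + 48 = 408 pt.

408 pt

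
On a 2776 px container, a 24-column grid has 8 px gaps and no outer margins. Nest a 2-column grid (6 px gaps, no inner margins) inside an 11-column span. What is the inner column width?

631 px

24 columns + 23 gaps: 24c + 23·8 = 2776.
24c = 2776 − 184 = 2592, so c = 108 px.
11 columns plus 10 gaps: 1188 + 80 = 1268 px.
2d + 1·6 = 1268 → 2d = 1262 → d = 631 px.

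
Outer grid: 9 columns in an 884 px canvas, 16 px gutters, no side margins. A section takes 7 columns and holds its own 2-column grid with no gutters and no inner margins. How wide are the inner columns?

9 columns + 8 gutters: 9c + 8·16 = 884.
9c = 884 − 128 = 756, so c = 84 px.
7-column span = 7·84 + 6·16 = 684 px.
684 / 2 = 342 px per column.

342 px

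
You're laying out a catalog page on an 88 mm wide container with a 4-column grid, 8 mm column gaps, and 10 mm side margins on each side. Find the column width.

11 mm

Take off 20 mm of margins, leaving 68 mm.
68 − 3·8 = 44; ÷4 gives c = 11 mm.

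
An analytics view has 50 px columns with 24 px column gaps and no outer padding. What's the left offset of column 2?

74 px

Before column 2: 1 column + 1 column gap.
Offset = 1·(50 + 24) = 1·74 = 74 px.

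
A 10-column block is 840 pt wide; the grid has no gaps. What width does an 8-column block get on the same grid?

840 / 10 = 84 pt per column.
8-column span = 8·84 = 672 pt.

672 pt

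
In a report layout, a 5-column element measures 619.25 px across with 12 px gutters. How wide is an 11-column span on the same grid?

5 columns + 4 gutters: 5c + 4·12 = 619.25.
5c = 619.25 − 48 = 571.25, so c = 114.25 px.
11 columns plus 10 gutters: 1256.75 + 120 = 1376.75 px.

1376.75 px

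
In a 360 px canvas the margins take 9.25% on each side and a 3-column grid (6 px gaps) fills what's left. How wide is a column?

93.8 px

Margins: 9.25% × 360 = 33.3 px each, so content = 360 − 66.6 = 293.4 px.
293.4 − 2·6 = 281.4; ÷3 gives c = 93.8 px.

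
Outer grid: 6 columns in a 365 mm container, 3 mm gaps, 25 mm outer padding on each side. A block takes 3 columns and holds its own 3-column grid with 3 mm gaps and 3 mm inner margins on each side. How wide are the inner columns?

Subtract both margins: 365 − 2·25 = 315 mm.
6c + 5·3 = 315 → 6c = 300 → c = 50 mm.
3 columns plus 2 gaps: 150 + 6 = 156 mm.
Inner content = 156 − 2·3 = 150 mm.
3d + 2·3 = 150 → 3d = 144 → d = 48 mm.

48 mm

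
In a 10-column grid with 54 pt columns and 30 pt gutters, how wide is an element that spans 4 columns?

306 pt

Span of 4: 4·54 + 3·30 = 216 + 90 = 306 pt.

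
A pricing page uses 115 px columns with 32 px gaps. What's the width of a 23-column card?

3349 px

23 columns plus 22 gaps: 2645 + 704 = 3349 px.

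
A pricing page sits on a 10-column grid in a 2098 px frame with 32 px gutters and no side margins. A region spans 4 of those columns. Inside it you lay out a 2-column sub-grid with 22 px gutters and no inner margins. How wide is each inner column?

399 px

10 columns + 9 gutters: 10c + 9·32 = 2098.
10c = 2098 − 288 = 1810, so c = 181 px.
Span of 4: 4·181 + 3·32 = 724 + 96 = 820 px.
Subtracting 1 gutter of 22 leaves 798 for 2 columns, so d = 399 px.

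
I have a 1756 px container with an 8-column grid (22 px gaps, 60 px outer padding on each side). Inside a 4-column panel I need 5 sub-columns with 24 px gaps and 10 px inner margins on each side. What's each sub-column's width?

138.2 px

Outer content = 1756 − 2·60 = 1636 px.
8 columns + 7 gaps: 8c + 7·22 = 1636.
8c = 1636 − 154 = 1482, so c = 185.25 px.
4-column span = 4·185.25 + 3·22 = 807 px.
Inner content = 807 − 2·10 = 787 px.
787 − 4·24 = 691; ÷5 gives d = 138.2 px.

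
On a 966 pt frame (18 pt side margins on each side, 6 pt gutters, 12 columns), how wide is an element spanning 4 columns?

306 pt

Content width = 966 − 2·18 = 930 pt.
12 columns + 11 gutters: 12c + 11·6 = 930.
12c = 930 − 66 = 864, so c = 72 pt.
4 columns plus 3 gutters: 288 + 18 = 306 pt.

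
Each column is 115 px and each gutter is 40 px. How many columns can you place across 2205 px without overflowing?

14 columns: 14·115 + 13·40 = 2130 px ≤ 2205.
15 columns: 2285 px > 2205. So 14.

14 columns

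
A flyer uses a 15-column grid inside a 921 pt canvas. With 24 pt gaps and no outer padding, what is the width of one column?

39 pt

15c + 14·24 = 921 → 15c = 585 → c = 39 pt.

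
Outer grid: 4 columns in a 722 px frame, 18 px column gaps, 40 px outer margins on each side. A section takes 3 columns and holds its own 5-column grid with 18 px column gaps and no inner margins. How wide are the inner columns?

Inside the margins: 722 − 80 = 642 px.
Subtracting 3 column gaps of 18 leaves 588 for 4 columns, so c = 147 px.
3 columns plus 2 column gaps: 441 + 36 = 477 px.
5d + 4·18 = 477 → 5d = 405 → d = 81 px.

81 px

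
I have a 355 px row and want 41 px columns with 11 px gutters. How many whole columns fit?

7 columns: 7·41 + 6·11 = 353 px ≤ 355.
8 columns: 405 px > 355. So 7.

7 columns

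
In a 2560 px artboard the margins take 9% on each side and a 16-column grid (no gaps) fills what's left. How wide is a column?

Each margin = 9% of 2560 = 230.4 px; content = 2560 − 2·230.4 = 2099.2 px.
With no gaps, each column is 2099.2/16 = 131.2 px.

131.2 px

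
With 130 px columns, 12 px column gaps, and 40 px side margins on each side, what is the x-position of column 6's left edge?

Each column+gutter stride is 142 px; 5 of them past the 40 px margin is 40 + 710 = 750 px.

750 px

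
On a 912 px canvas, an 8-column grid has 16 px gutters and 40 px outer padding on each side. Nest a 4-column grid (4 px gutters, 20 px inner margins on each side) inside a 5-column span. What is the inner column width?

115.5 px

Inside the margins: 912 − 80 = 832 px.
8c + 7·16 = 832 → 8c = 720 → c = 90 px.
5 columns plus 4 gutters: 450 + 64 = 514 px.
Inner content = 514 − 2·20 = 474 px.
4 columns + 3 gutters: 4d + 3·4 = 474.
4d = 474 − 12 = 462, so d = 115.5 px.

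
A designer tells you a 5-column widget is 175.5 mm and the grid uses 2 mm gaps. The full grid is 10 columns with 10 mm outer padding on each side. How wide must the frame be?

373 mm

Subtracting 4 gaps of 2 leaves 167.5 for 5 columns, so c = 33.5 mm.
Frame = 2·10 + 10·33.5 + 9·2 = 20 + 335 + 18 = 373 mm.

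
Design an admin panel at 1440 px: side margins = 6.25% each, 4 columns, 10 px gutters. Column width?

Margins: 6.25% × 1440 = 90 px each, so content = 1440 − 180 = 1260 px.
4 columns + 3 gutters: 4c + 3·10 = 1260.
4c = 1260 − 30 = 1230, so c = 307.5 px.

307.5 px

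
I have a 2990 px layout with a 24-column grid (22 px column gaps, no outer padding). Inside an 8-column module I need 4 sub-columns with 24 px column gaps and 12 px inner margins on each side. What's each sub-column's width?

24c + 23·22 = 2990 → 24c = 2484 → c = 103.5 px.
8 columns plus 7 column gaps: 828 + 154 = 982 px.
Inner content = 982 − 2·12 = 958 px.
Subtracting 3 column gaps of 24 leaves 886 for 4 columns, so d = 221.5 px.

221.5 px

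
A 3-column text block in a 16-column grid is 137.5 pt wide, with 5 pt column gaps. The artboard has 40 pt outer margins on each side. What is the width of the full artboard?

3 columns + 2 column gaps: 3c + 2·5 = 137.5.
3c = 137.5 − 10 = 127.5, so c = 42.5 pt.
Total width: 2·40 + 16·42.5 + 15·5 = 835 pt.

835 pt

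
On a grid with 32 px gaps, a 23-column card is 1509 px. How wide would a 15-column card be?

973 px

23c + 22·32 = 1509 → 23c = 805 → c = 35 px.
Span of 15: 15·35 + 14·32 = 525 + 448 = 973 px.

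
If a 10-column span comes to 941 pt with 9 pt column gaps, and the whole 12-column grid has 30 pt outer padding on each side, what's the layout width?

Subtracting 9 column gaps of 9 leaves 860 for 10 columns, so c = 86 pt.
Adding margins, columns and gutters: 60 + 1032 + 99 = 1191 pt.

1191 pt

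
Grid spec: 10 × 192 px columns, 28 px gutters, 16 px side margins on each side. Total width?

Frame = 2·16 + 10·192 + 9·28 = 32 + 1920 + 252 = 2204 px.

2204 px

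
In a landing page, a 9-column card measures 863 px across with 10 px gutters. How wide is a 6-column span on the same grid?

572 px

Subtracting 8 gutters of 10 leaves 783 for 9 columns, so c = 87 px.
Span of 6: 6·87 + 5·10 = 522 + 50 = 572 px.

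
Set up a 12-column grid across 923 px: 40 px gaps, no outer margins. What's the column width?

40.25 px

Subtracting 11 gaps of 40 leaves 483 for 12 columns, so c = 40.25 px.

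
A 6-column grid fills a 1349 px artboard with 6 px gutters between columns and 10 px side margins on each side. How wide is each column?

216.5 px

Inside the margins: 1349 − 20 = 1329 px.
1329 − 5·6 = 1299; ÷6 gives c = 216.5 px.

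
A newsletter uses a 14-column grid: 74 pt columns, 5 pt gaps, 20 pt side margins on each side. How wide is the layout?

1141 pt

Layout = 2·20 + 14·74 + 13·5 = 40 + 1036 + 65 = 1141 pt.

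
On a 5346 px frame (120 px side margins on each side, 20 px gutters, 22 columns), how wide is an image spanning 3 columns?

679 px

Take off 240 px of margins, leaving 5106 px.
5106 − 21·20 = 4686; ÷22 gives c = 213 px.
3 columns plus 2 gutters: 639 + 40 = 679 px.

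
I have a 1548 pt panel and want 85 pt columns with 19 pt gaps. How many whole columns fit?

15 columns

Each extra column adds 85 + 19 = 104 pt.
(1548 + 19) / 104 = 15.07, so 15 columns fit.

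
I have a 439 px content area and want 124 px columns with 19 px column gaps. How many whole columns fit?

3 columns: 3·124 + 2·19 = 410 px ≤ 439.
4 columns: 553 px > 439. So 3.

3 columns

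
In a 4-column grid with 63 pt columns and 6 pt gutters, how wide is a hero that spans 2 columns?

2-column span = 2·63 + 1·6 = 132 pt.

132 pt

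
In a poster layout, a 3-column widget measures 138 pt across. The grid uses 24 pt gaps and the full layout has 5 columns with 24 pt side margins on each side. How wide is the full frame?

294 pt

3 columns + 2 gaps: 3c + 2·24 = 138.
3c = 138 − 48 = 90, so c = 30 pt.
Adding margins, columns and gutters: 48 + 150 + 96 = 294 pt.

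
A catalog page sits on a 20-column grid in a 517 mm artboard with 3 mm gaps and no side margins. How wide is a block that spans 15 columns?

387 mm

517 − 19·3 = 460; ÷20 gives c = 23 mm.
15-column span = 15·23 + 14·3 = 387 mm.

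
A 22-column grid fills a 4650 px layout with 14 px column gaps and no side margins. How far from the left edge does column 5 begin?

4650 − 21·14 = 4356; ÷22 gives c = 198 px.
No margin, so column 5 starts at 4·(column + gutter) = 4·212 = 848 px.

848 px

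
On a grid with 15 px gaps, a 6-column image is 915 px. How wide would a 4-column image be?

605 px

915 − 5·15 = 840; ÷6 gives c = 140 px.
4-column span = 4·140 + 3·15 = 605 px.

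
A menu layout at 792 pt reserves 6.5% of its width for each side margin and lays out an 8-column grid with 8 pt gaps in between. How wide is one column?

79.13 pt

792 × (1 − 2·6.5%) = 792 × 87% = 689.04 pt for the columns.
Subtracting 7 gaps of 8 leaves 633.04 for 8 columns, so c = 79.13 pt.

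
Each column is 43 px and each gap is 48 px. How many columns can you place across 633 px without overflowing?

k columns need k·43 + (k−1)·48 = k·91 − 48.
k·91 − 48 ≤ 633 → k ≤ 681 / 91 ≈ 7.48, so k = 7.

7 columns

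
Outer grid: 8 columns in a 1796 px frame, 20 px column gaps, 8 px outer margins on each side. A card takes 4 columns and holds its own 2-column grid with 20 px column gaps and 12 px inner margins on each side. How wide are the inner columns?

Take off 16 px of margins, leaving 1780 px.
Subtracting 7 column gaps of 20 leaves 1640 for 8 columns, so c = 205 px.
Span of 4: 4·205 + 3·20 = 820 + 60 = 880 px.
Inner content = 880 − 2·12 = 856 px.
2d + 1·20 = 856 → 2d = 836 → d = 418 px.

418 px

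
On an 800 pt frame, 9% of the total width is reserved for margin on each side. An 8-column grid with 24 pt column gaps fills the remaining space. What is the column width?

800 × (1 − 2·9%) = 800 × 82% = 656 pt for the columns.
Subtracting 7 column gaps of 24 leaves 488 for 8 columns, so c = 61 pt.

61 pt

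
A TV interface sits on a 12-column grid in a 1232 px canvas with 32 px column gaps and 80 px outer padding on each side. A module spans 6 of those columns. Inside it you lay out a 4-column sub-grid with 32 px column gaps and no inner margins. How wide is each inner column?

Outer content = 1232 − 2·80 = 1072 px.
1072 − 11·32 = 720; ÷12 gives c = 60 px.
Span of 6: 6·60 + 5·32 = 360 + 160 = 520 px.
Subtracting 3 column gaps of 32 leaves 424 for 4 columns, so d = 106 px.

106 px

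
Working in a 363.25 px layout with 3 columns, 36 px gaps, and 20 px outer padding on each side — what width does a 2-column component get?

203.5 px

Take off 40 px of margins, leaving 323.25 px.
323.25 − 2·36 = 251.25; ÷3 gives c = 83.75 px.
2-column span = 2·83.75 + 1·36 = 203.5 px.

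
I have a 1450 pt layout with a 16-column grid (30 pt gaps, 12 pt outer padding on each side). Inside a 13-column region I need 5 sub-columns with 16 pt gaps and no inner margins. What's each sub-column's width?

Take off 24 pt of margins, leaving 1426 pt.
1426 − 15·30 = 976; ÷16 gives c = 61 pt.
13-column span = 13·61 + 12·30 = 1153 pt.
5 columns + 4 gaps: 5d + 4·16 = 1153.
5d = 1153 − 64 = 1089, so d = 217.8 pt.

217.8 pt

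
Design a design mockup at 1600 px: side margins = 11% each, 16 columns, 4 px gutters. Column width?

74.25 px

Each margin = 11% of 1600 = 176 px; content = 1600 − 2·176 = 1248 px.
Subtracting 15 gutters of 4 leaves 1188 for 16 columns, so c = 74.25 px.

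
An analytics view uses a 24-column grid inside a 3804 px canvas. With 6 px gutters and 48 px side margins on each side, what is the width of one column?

148.75 px

Subtract both margins: 3804 − 2·48 = 3708 px.
24c + 23·6 = 3708 → 24c = 3570 → c = 148.75 px.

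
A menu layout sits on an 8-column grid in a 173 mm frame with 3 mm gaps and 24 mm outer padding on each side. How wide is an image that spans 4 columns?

Content width = 173 − 2·24 = 125 mm.
125 − 7·3 = 104; ÷8 gives c = 13 mm.
4 columns plus 3 gaps: 52 + 9 = 61 mm.

61 mm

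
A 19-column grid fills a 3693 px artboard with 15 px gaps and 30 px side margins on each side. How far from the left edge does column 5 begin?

798 px

Take off 60 px of margins, leaving 3633 px.
3633 − 18·15 = 3363; ÷19 gives c = 177 px.
Column 5 starts at margin + 4·(column + gutter) = 30 + 4·192 = 798 px.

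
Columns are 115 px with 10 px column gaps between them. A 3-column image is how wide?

Span of 3: 3·115 + 2·10 = 345 + 20 = 365 px.

365 px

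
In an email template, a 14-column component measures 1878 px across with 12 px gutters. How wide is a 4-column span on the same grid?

528 px

14c + 13·12 = 1878 → 14c = 1722 → c = 123 px.
4-column span = 4·123 + 3·12 = 528 px.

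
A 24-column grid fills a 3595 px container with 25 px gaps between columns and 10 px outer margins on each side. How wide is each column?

125 px

Take off 20 px of margins, leaving 3575 px.
24c + 23·25 = 3575 → 24c = 3000 → c = 125 px.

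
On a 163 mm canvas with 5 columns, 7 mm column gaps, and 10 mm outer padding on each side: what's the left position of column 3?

Subtract both margins: 163 − 2·10 = 143 mm.
143 − 4·7 = 115; ÷5 gives c = 23 mm.
Each column+gutter stride is 30 mm; 2 of them past the 10 mm margin is 10 + 60 = 70 mm.

70 mm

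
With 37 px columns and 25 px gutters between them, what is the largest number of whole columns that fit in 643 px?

10 columns

k columns need k·37 + (k−1)·25 = k·62 − 25.
k·62 − 25 ≤ 643 → k ≤ 668 / 62 ≈ 10.77, so k = 10.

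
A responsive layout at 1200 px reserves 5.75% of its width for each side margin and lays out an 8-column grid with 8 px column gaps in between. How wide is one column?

Each margin = 5.75% of 1200 = 69 px; content = 1200 − 2·69 = 1062 px.
1062 − 7·8 = 1006; ÷8 gives c = 125.75 px.

125.75 px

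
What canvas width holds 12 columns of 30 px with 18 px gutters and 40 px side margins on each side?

638 px

Canvas = 2·40 + 12·30 + 11·18 = 80 + 360 + 198 = 638 px.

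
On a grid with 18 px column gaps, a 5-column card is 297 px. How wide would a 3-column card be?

297 − 4·18 = 225; ÷5 gives c = 45 px.
Span of 3: 3·45 + 2·18 = 135 + 36 = 171 px.

171 px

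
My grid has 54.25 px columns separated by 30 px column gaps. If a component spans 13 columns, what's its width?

Span of 13: 13·54.25 + 12·30 = 705.25 + 360 = 1065.25 px.

1065.25 px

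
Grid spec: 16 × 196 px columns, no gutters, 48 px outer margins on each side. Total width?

Canvas = 2·48 + 16·196 = 96 + 3136 = 3232 px.

3232 px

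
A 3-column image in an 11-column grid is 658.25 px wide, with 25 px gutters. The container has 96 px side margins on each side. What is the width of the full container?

Subtracting 2 gutters of 25 leaves 608.25 for 3 columns, so c = 202.75 px.
Total width: 2·96 + 11·202.75 + 10·25 = 2672.25 px.

2672.25 px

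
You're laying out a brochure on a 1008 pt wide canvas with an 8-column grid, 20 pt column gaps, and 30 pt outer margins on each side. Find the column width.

101 pt

Subtract both margins: 1008 − 2·30 = 948 pt.
8 columns + 7 column gaps: 8c + 7·20 = 948.
8c = 948 − 140 = 808, so c = 101 pt.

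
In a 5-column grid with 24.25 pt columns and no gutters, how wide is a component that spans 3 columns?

With no gutters, 3 columns span 3·24.25 = 72.75 pt.

72.75 pt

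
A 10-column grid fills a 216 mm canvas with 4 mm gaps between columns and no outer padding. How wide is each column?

18 mm

10c + 9·4 = 216 → 10c = 180 → c = 18 mm.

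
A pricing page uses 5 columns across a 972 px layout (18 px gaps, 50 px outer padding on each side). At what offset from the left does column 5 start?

762 px

Inside the margins: 972 − 100 = 872 px.
Subtracting 4 gaps of 18 leaves 800 for 5 columns, so c = 160 px.
Each column+gutter stride is 178 px; 4 of them past the 50 px margin is 50 + 712 = 762 px.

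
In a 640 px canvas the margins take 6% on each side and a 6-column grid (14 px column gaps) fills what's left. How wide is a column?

82.2 px

Each margin = 6% of 640 = 38.4 px; content = 640 − 2·38.4 = 563.2 px.
6 columns + 5 column gaps: 6c + 5·14 = 563.2.
6c = 563.2 − 70 = 493.2, so c = 82.2 px.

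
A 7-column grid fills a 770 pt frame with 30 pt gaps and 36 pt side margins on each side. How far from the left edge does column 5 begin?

452 pt

Take off 72 pt of margins, leaving 698 pt.
698 − 6·30 = 518; ÷7 gives c = 74 pt.
Each column+gutter stride is 104 pt; 4 of them past the 36 pt margin is 36 + 416 = 452 pt.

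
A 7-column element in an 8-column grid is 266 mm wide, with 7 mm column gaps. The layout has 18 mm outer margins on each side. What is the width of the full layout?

Subtracting 6 column gaps of 7 leaves 224 for 7 columns, so c = 32 mm.
Layout = 2·18 + 8·32 + 7·7 = 36 + 256 + 49 = 341 mm.

341 mm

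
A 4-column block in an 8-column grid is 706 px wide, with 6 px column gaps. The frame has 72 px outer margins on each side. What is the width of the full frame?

Subtracting 3 column gaps of 6 leaves 688 for 4 columns, so c = 172 px.
Frame = 2·72 + 8·172 + 7·6 = 144 + 1376 + 42 = 1562 px.

1562 px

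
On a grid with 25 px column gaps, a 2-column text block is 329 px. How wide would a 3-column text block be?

506 px

Subtracting 1 column gap of 25 leaves 304 for 2 columns, so c = 152 px.
3-column span = 3·152 + 2·25 = 506 px.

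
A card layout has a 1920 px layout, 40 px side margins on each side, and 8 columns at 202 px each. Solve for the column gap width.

Inside the margins: 1920 − 80 = 1840 px.
8 columns take 8·202 = 1616 px; remaining 224 splits into 7 column gaps.
g = 224 / 7 = 32 px.

32 px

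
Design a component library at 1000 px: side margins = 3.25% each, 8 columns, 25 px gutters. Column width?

1000 × (1 − 2·3.25%) = 1000 × 93.5% = 935 px for the columns.
8 columns + 7 gutters: 8c + 7·25 = 935.
8c = 935 − 175 = 760, so c = 95 px.

95 px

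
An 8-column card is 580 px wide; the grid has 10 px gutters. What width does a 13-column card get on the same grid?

948.75 px

8c + 7·10 = 580 → 8c = 510 → c = 63.75 px.
13-column span = 13·63.75 + 12·10 = 948.75 px.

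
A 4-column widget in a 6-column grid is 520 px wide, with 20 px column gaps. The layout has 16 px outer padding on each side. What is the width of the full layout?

Subtracting 3 column gaps of 20 leaves 460 for 4 columns, so c = 115 px.
Layout = 2·16 + 6·115 + 5·20 = 32 + 690 + 100 = 822 px.

822 px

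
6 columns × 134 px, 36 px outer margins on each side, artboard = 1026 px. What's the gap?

30 px

Inside the margins: 1026 − 72 = 954 px.
6·134 + 5g = 954 → 5g = 150 → g = 30 px.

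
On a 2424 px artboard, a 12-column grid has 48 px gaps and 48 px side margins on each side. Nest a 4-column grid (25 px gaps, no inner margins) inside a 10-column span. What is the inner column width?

Outer content = 2424 − 2·48 = 2328 px.
12c + 11·48 = 2328 → 12c = 1800 → c = 150 px.
10 columns plus 9 gaps: 1500 + 432 = 1932 px.
4d + 3·25 = 1932 → 4d = 1857 → d = 464.25 px.

464.25 px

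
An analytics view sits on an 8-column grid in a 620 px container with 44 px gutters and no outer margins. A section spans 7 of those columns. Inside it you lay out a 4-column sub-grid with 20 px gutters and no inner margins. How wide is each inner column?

119.25 px

8 columns + 7 gutters: 8c + 7·44 = 620.
8c = 620 − 308 = 312, so c = 39 px.
7 columns plus 6 gutters: 273 + 264 = 537 px.
Subtracting 3 gutters of 20 leaves 477 for 4 columns, so d = 119.25 px.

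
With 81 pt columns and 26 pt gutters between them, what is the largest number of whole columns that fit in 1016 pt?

9 columns

k columns need k·81 + (k−1)·26 = k·107 − 26.
k·107 − 26 ≤ 1016 → k ≤ 1042 / 107 ≈ 9.74, so k = 9.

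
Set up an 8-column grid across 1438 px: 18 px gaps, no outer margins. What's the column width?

Subtracting 7 gaps of 18 leaves 1312 for 8 columns, so c = 164 px.

164 px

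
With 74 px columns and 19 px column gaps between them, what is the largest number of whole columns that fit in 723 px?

k columns need k·74 + (k−1)·19 = k·93 − 19.
k·93 − 19 ≤ 723 → k ≤ 742 / 93 ≈ 7.98, so k = 7.

7 columns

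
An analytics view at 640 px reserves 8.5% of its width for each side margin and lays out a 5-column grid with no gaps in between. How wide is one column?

Margins: 8.5% × 640 = 54.4 px each, so content = 640 − 108.8 = 531.2 px.
531.2 / 5 = 106.24 px per column.

106.24 px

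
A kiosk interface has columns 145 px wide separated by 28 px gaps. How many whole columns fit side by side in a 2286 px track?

13 columns: 13·145 + 12·28 = 2221 px ≤ 2286.
14 columns: 2394 px > 2286. So 13.

13 columns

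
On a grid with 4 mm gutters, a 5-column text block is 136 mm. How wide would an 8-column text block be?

220 mm

5c + 4·4 = 136 → 5c = 120 → c = 24 mm.
8 columns plus 7 gutters: 192 + 28 = 220 mm.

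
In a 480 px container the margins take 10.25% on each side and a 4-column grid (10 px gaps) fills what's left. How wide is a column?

480 × (1 − 2·10.25%) = 480 × 79.5% = 381.6 px for the columns.
381.6 − 3·10 = 351.6; ÷4 gives c = 87.9 px.

87.9 px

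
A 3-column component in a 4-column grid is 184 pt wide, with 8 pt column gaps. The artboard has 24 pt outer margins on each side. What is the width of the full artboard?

3c + 2·8 = 184 → 3c = 168 → c = 56 pt.
Artboard = 2·24 + 4·56 + 3·8 = 48 + 224 + 24 = 296 pt.

296 pt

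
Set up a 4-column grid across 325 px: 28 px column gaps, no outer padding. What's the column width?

60.25 px

4 columns + 3 column gaps: 4c + 3·28 = 325.
4c = 325 − 84 = 241, so c = 60.25 px.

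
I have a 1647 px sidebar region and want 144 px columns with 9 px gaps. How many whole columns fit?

10 columns

Each extra column adds 144 + 9 = 153 px.
(1647 + 9) / 153 = 10.82, so 10 columns fit.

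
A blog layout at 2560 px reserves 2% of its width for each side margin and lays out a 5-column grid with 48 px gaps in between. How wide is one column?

453.12 px

2560 × (1 − 2·2%) = 2560 × 96% = 2457.6 px for the columns.
5 columns + 4 gaps: 5c + 4·48 = 2457.6.
5c = 2457.6 − 192 = 2265.6, so c = 453.12 px.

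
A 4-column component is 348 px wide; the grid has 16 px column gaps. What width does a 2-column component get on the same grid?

166 px

Subtracting 3 column gaps of 16 leaves 300 for 4 columns, so c = 75 px.
2-column span = 2·75 + 1·16 = 166 px.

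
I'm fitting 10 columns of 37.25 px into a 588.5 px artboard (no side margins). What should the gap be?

24 px

10·37.25 + 9g = 588.5 → 9g = 216 → g = 24 px.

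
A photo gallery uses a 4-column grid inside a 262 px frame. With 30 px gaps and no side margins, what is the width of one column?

4c + 3·30 = 262 → 4c = 172 → c = 43 px.

43 px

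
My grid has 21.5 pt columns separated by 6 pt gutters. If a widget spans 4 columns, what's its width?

104 pt

4-column span = 4·21.5 + 3·6 = 104 pt.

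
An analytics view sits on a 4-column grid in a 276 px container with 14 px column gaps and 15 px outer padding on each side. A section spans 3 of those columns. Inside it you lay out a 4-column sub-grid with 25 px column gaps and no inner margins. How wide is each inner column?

26.5 px

Take off 30 px of margins, leaving 246 px.
4c + 3·14 = 246 → 4c = 204 → c = 51 px.
3-column span = 3·51 + 2·14 = 181 px.
181 − 3·25 = 106; ÷4 gives d = 26.5 px.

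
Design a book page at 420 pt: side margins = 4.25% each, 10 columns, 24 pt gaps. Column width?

Each margin = 4.25% of 420 = 17.85 pt; content = 420 − 2·17.85 = 384.3 pt.
10 columns + 9 gaps: 10c + 9·24 = 384.3.
10c = 384.3 − 216 = 168.3, so c = 16.83 pt.

16.83 pt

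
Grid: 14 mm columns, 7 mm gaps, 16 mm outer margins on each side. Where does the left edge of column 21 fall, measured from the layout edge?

436 mm

Column 21 starts at margin + 20·(column + gutter) = 16 + 20·21 = 436 mm.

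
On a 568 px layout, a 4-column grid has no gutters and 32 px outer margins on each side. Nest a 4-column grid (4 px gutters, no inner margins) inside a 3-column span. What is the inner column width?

Inside the margins: 568 − 64 = 504 px.
504 / 4 = 126 px per column.
3-column span = 3·126 = 378 px.
4 columns + 3 gutters: 4d + 3·4 = 378.
4d = 378 − 12 = 366, so d = 91.5 px.

91.5 px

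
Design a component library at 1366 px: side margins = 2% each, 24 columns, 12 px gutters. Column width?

43.14 px

Each margin = 2% of 1366 = 27.32 px; content = 1366 − 2·27.32 = 1311.36 px.
Subtracting 23 gutters of 12 leaves 1035.36 for 24 columns, so c = 43.14 px.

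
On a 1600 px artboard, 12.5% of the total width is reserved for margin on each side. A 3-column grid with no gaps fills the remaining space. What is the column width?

Each margin = 12.5% of 1600 = 200 px; content = 1600 − 2·200 = 1200 px.
3c = 1200 → c = 400 px.

400 px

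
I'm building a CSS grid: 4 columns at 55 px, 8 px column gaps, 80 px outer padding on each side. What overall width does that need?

404 px

Adding margins, columns and gutters: 160 + 220 + 24 = 404 px.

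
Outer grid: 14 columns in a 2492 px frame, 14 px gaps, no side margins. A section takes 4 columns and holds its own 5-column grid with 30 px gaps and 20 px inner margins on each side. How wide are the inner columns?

108.4 px

Subtracting 13 gaps of 14 leaves 2310 for 14 columns, so c = 165 px.
4 columns plus 3 gaps: 660 + 42 = 702 px.
Inner content = 702 − 2·20 = 662 px.
662 − 4·30 = 542; ÷5 gives d = 108.4 px.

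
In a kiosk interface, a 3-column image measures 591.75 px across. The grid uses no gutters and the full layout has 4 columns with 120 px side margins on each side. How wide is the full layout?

1029 px

3c = 591.75 → c = 197.25 px.
Summing: 240 + 789 = 1029 px.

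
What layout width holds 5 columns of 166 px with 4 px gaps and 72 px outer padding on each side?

990 px

Total width: 2·72 + 5·166 + 4·4 = 990 px.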